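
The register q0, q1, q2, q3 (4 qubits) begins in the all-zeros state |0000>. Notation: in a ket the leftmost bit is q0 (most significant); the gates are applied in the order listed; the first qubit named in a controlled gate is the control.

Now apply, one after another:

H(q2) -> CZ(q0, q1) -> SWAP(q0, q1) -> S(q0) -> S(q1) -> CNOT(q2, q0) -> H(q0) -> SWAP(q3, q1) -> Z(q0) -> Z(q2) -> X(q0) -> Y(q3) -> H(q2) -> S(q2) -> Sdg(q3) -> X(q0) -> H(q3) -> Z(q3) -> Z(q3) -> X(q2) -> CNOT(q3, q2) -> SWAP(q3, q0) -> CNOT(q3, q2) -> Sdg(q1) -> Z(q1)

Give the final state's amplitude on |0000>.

The final state's coefficient on |0000> equals I/2.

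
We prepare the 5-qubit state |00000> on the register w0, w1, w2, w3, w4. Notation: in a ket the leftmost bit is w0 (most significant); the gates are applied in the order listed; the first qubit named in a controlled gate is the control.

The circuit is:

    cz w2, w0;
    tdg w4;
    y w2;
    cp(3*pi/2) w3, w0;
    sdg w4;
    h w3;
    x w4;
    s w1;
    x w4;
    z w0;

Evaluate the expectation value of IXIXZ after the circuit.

The observable IXIXZ averages to 0.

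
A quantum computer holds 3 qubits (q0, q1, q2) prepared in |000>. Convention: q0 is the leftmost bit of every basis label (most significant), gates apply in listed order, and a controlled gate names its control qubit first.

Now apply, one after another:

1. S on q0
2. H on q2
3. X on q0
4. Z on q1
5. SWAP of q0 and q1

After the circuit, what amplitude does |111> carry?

The final state's coefficient on |111> equals 0.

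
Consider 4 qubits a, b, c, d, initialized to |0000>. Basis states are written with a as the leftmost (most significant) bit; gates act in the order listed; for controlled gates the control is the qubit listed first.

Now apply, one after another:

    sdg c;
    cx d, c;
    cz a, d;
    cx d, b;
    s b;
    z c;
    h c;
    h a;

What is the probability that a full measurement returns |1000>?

Outcome |1000> occurs with probability 1/4.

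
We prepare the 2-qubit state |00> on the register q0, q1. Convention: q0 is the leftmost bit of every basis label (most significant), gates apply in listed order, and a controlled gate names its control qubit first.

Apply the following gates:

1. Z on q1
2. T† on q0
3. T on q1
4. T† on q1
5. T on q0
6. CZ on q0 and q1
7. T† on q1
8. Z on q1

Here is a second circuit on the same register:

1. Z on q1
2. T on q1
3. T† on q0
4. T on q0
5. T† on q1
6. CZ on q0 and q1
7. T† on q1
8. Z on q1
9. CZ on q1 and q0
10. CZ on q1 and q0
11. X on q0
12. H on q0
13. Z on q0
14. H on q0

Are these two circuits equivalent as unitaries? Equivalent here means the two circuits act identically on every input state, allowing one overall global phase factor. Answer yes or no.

Yes — the two circuits implement the same unitary up to a global phase.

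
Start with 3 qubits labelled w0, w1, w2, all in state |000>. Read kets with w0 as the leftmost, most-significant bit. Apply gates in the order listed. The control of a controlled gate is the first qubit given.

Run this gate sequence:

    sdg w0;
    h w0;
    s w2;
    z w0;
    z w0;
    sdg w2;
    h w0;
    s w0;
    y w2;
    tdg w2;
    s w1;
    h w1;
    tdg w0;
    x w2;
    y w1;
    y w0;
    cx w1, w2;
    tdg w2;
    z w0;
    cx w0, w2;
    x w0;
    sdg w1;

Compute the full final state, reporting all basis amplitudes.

The resulting statevector has amplitude -sqrt(2)*exp(I*pi/4)/2 on |001>, -sqrt(2)*I/2 on |010>, and 0 on every other basis state. Key observation: steps 1-8 multiply out to the identity, so the circuit reduces to the remaining gates.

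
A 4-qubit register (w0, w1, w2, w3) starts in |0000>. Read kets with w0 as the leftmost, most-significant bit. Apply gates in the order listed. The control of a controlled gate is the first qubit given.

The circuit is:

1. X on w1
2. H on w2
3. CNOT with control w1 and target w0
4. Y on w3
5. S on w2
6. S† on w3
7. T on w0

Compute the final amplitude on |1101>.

|1101> carries amplitude sqrt(2)*exp(I*pi/4)/2 in the final state.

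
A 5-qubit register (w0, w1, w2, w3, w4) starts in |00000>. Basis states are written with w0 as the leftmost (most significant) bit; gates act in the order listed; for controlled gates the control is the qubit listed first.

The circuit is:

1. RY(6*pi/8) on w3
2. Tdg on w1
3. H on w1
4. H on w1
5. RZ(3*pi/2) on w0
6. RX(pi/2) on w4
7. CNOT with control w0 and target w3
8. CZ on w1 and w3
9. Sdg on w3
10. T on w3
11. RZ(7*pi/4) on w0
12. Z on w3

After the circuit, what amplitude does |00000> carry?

The final state's coefficient on |00000> equals sqrt(4 - 2*sqrt(2))*exp(3*I*pi/8)/4. Key observation: gates 3-4 undo each other exactly, leaving only the rest of the circuit to track.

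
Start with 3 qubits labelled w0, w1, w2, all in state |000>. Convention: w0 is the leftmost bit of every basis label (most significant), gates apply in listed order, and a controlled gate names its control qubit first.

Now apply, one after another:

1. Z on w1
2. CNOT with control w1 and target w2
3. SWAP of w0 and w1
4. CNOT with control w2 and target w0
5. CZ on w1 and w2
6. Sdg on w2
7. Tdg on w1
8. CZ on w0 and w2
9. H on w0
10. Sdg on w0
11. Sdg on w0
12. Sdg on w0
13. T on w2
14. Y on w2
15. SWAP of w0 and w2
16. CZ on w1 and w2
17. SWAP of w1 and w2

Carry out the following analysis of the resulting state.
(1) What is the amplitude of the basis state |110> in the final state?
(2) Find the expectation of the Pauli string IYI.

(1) |110> carries amplitude -sqrt(2)/2 in the final state.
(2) The observable IYI averages to 1.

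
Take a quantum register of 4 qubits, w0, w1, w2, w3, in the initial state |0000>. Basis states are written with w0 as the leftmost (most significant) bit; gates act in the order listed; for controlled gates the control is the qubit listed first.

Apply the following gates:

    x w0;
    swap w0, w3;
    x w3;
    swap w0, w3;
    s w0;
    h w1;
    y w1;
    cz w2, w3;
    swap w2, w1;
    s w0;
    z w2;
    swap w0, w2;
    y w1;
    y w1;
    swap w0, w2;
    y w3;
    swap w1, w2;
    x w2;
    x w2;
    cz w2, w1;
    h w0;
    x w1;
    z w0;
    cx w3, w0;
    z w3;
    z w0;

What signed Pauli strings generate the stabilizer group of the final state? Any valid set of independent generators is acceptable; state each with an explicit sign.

One valid set of independent stabilizer generators is +XIII, +IXII, +IIZI, -IIIZ (any independent generating set of the same group is equally correct). Key observation: steps 12-15 multiply out to the identity, so the circuit reduces to the remaining gates.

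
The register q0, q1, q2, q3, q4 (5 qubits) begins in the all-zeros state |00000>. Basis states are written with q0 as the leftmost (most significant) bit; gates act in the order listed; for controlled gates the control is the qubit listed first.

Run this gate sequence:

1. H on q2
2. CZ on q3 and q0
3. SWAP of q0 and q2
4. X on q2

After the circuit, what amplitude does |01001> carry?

|01001> carries amplitude 0 in the final state.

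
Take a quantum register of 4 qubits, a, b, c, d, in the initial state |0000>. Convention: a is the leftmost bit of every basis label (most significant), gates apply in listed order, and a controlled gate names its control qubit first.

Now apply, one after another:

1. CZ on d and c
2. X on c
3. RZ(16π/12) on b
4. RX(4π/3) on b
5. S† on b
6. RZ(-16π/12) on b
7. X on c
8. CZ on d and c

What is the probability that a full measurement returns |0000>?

The probability of measuring |0000> is 1/4.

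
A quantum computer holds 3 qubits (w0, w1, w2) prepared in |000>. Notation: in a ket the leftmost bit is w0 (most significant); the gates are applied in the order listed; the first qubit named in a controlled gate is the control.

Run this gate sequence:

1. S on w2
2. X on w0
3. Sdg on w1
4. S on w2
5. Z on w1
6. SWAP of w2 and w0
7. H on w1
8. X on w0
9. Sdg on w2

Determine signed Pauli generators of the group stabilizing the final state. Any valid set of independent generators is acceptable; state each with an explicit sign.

The stabilizer group can be generated by +IXI, -ZII, -IIZ, among other valid generating sets.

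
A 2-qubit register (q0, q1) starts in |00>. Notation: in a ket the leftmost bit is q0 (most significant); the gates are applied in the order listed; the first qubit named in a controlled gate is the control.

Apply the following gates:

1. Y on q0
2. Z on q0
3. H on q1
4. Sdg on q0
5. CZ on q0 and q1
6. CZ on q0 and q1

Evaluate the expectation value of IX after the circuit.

The observable IX averages to 1.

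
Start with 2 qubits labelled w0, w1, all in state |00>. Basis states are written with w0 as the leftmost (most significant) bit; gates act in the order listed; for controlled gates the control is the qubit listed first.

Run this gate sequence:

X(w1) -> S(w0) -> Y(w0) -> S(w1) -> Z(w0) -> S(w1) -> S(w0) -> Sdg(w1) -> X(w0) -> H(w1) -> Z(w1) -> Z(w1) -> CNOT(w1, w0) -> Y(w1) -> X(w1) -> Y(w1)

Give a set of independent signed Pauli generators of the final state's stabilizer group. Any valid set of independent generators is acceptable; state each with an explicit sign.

The final state is stabilized by the group generated by -XX, -ZZ; other independent generating sets are equally valid.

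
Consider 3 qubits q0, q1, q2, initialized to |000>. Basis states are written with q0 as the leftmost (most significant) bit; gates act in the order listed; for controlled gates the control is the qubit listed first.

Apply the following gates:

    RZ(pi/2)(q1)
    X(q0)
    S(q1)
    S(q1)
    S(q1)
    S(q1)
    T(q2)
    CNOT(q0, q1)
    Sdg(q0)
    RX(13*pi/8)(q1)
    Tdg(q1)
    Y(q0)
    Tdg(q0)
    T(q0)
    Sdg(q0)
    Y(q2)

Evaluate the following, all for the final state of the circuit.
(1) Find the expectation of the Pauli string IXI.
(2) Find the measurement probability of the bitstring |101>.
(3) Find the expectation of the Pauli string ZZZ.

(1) The expectation value of IXI is -sqrt(2*sqrt(2) + 4)/4. Key observation: the block from step 3 through step 6 cancels to the identity and can be dropped.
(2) Outcome |101> occurs with probability 0.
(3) The observable ZZZ averages to sqrt(2 - sqrt(2))/2.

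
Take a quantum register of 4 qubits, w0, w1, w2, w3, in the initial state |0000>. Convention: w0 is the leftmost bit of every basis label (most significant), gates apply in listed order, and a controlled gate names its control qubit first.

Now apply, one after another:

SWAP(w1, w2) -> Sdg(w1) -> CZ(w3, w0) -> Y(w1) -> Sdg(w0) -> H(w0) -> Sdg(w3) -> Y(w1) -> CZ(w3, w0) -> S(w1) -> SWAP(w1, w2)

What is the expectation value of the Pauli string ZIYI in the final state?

In the final state, ZIYI has expectation 0.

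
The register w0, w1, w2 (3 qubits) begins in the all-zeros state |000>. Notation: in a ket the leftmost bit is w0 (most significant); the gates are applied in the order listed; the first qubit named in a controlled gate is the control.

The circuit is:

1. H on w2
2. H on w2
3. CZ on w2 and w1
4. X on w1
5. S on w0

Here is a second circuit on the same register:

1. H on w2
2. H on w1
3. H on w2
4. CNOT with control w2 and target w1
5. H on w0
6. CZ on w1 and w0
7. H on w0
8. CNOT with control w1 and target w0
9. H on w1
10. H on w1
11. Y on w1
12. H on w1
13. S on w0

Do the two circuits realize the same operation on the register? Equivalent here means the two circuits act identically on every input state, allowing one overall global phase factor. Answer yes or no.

No — the two circuits implement different unitaries, even allowing a global phase.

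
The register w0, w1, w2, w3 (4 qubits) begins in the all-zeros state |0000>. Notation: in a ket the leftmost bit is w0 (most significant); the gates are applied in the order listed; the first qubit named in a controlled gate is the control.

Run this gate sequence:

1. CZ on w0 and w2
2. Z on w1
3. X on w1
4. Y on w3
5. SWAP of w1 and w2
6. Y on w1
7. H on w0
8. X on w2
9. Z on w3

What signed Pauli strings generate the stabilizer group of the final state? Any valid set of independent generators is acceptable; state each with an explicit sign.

One valid set of independent stabilizer generators is +XIII, -IZII, +IIZI, -IIIZ (any independent generating set of the same group is equally correct).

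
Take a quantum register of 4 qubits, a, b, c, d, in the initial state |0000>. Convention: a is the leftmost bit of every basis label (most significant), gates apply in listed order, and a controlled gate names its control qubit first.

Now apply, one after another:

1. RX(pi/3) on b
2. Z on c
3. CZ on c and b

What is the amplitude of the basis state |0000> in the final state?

The final state's coefficient on |0000> equals sqrt(3)/2.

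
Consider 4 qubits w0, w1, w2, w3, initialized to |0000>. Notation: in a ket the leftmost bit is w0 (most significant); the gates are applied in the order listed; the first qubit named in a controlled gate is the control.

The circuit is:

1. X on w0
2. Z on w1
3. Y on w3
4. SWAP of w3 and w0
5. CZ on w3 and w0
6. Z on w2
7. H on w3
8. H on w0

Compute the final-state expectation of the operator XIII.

The expectation value of XIII is -1.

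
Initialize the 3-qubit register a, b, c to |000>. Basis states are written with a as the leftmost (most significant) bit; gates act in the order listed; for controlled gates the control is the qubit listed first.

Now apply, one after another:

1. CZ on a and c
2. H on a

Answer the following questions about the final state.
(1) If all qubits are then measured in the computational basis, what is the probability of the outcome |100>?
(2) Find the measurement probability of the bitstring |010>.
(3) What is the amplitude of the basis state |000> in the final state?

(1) A full measurement returns |100> with probability 1/2.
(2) The probability of measuring |010> is 0.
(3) The final state's coefficient on |000> equals sqrt(2)/2.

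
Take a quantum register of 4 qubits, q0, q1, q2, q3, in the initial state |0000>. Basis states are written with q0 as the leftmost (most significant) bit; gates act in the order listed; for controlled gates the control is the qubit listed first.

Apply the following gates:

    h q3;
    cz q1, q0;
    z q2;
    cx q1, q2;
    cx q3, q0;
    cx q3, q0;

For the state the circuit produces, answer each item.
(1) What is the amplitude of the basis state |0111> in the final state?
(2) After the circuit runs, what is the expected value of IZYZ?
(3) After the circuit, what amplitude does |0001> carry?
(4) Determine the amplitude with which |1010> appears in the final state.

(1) The amplitude on |0111> is 0. Key observation: gates 5-6 undo each other exactly, leaving only the rest of the circuit to track.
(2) The observable IZYZ averages to 0.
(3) The final state's coefficient on |0001> equals sqrt(2)/2.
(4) The final state's coefficient on |1010> equals 0.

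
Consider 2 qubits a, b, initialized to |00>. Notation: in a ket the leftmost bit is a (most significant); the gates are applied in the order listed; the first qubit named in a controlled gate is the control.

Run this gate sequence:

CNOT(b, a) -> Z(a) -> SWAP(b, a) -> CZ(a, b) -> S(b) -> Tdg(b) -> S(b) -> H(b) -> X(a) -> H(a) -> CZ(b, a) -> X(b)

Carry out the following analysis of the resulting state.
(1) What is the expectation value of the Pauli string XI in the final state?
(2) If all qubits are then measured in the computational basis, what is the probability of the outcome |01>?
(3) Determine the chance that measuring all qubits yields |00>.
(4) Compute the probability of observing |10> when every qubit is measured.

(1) The observable XI averages to 0.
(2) The probability of measuring |01> is 1/4.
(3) The probability of measuring |00> is 1/4.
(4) Outcome |10> occurs with probability 1/4.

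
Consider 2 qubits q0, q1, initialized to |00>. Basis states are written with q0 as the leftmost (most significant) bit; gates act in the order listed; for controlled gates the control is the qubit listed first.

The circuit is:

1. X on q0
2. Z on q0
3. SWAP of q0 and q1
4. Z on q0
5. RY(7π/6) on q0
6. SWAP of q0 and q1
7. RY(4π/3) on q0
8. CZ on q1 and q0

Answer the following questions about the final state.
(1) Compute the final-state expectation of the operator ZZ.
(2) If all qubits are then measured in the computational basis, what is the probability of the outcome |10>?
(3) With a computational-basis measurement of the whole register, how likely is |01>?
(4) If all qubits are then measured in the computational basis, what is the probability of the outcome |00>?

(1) In the final state, ZZ has expectation -sqrt(3)/4.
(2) Outcome |10> occurs with probability 1/8 - sqrt(3)/16.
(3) Outcome |01> occurs with probability 3*sqrt(3)/16 + 3/8.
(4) Outcome |00> occurs with probability 3/8 - 3*sqrt(3)/16.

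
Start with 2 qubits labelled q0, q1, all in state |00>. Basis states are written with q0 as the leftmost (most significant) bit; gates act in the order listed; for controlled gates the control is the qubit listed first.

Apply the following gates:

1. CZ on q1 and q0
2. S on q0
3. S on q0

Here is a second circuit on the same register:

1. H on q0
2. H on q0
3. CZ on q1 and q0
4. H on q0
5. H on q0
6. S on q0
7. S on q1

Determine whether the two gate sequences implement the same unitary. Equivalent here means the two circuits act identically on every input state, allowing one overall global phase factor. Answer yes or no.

No, they are not equivalent — no single phase factor reconciles the two unitaries.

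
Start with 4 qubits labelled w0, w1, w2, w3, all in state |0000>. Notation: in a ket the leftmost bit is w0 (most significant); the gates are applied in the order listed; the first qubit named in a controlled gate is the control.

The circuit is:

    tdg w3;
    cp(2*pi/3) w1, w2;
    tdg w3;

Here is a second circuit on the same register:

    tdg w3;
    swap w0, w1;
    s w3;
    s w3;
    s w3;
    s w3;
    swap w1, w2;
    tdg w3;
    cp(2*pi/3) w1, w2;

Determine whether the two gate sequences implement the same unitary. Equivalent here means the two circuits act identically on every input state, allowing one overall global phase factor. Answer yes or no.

No, they are not equivalent — no single phase factor reconciles the two unitaries.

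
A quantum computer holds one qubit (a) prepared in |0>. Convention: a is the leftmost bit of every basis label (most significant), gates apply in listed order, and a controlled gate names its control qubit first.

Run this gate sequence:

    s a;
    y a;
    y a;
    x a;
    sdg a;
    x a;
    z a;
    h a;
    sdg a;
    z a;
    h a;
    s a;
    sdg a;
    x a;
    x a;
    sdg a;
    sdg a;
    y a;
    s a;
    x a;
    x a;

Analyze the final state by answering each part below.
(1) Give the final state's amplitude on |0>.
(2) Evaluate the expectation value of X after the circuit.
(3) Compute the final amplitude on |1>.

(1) The amplitude on |0> is 1/2 - I/2.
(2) The observable X averages to -1.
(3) The final state's coefficient on |1> equals -1/2 + I/2.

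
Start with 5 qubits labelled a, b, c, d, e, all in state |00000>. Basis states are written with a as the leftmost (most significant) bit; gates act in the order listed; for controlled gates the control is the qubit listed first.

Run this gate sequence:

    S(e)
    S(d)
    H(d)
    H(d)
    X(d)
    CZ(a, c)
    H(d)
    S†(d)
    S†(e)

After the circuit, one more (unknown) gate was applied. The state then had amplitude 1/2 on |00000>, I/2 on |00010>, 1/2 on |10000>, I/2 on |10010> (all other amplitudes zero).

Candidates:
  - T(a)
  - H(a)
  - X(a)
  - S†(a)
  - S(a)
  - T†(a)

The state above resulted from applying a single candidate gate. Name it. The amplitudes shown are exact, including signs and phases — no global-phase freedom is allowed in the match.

The unique candidate consistent with the amplitudes is H(a).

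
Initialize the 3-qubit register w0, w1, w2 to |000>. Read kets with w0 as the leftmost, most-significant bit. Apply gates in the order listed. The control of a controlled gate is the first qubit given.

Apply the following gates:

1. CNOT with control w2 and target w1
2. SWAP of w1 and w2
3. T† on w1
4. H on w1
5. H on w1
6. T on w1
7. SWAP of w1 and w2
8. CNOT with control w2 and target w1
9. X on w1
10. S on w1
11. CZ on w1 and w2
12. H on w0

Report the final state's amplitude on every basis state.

The final amplitudes are sqrt(2)*I/2 on |010>, sqrt(2)*I/2 on |110>, and 0 on every other basis state. Key observation: gates 1-8 undo each other exactly, leaving only the rest of the circuit to track.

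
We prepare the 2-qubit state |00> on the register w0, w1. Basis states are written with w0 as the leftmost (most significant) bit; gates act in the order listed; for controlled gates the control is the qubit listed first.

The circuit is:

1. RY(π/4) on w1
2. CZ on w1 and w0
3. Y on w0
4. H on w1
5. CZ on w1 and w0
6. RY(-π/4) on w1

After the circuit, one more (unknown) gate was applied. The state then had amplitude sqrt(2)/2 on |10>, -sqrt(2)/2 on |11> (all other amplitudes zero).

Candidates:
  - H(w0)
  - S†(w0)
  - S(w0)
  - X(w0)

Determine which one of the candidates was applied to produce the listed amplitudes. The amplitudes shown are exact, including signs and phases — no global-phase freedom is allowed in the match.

The applied gate was S†(w0).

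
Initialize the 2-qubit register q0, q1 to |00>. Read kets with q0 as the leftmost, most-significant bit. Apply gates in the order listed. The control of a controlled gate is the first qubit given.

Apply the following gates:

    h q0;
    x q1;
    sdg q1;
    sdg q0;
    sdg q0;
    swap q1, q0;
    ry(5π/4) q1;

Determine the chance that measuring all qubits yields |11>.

The probability of measuring |11> is sqrt(2)/4 + 1/2.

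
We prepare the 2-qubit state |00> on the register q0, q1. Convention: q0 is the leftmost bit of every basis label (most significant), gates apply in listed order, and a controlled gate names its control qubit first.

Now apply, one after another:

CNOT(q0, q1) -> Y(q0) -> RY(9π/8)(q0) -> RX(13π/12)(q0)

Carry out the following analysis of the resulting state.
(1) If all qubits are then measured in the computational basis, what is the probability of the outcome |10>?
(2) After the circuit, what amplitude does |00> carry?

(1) Outcome |10> occurs with probability -sqrt(3)*sqrt(1/2 - sqrt(2)/4)*sqrt(sqrt(2)/4 + 1/2)*cos(7*pi/16)**2/2 - sqrt(2)*cos(7*pi/16)**2/8 + cos(7*pi/16)**2/2 + sqrt(2)*sin(7*pi/16)**2/8 + sqrt(3)*sqrt(1/2 - sqrt(2)/4)*sqrt(sqrt(2)/4 + 1/2)*sin(7*pi/16)**2/2 + sin(7*pi/16)**2/2.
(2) The amplitude on |00> is -sqrt(3)*sqrt(sqrt(2)/4 + 1/2)*cos(7*pi/16)/2 - sqrt(1/2 - sqrt(2)/4)*cos(7*pi/16)/2 - sqrt(3)*I*sqrt(1/2 - sqrt(2)/4)*sin(7*pi/16)/2 + I*sqrt(sqrt(2)/4 + 1/2)*sin(7*pi/16)/2.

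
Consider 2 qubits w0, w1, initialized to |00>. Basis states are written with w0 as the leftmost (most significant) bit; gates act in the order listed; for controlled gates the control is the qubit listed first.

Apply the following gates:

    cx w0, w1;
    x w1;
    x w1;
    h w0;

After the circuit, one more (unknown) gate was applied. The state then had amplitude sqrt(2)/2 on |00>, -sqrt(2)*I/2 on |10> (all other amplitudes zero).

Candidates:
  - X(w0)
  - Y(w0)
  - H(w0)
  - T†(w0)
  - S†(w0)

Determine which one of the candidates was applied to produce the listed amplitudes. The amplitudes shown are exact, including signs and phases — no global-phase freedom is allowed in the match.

The applied gate was S†(w0).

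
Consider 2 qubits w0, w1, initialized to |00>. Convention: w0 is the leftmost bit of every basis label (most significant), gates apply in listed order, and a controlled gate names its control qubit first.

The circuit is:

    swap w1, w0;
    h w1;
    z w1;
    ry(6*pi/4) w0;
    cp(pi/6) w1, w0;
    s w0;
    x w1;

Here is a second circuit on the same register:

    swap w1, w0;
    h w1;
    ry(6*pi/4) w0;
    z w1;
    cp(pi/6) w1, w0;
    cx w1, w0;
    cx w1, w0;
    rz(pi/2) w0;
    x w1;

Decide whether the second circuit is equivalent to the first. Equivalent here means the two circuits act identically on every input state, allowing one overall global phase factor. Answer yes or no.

Yes: on every input state the two circuits agree up to one overall phase factor.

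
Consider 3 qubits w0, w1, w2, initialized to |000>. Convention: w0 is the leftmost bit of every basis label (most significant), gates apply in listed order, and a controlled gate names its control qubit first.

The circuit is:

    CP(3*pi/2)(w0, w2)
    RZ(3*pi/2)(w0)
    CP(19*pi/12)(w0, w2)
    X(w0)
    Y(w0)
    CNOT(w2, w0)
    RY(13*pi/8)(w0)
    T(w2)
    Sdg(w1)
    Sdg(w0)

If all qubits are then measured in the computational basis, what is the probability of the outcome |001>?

A full measurement returns |001> with probability 0.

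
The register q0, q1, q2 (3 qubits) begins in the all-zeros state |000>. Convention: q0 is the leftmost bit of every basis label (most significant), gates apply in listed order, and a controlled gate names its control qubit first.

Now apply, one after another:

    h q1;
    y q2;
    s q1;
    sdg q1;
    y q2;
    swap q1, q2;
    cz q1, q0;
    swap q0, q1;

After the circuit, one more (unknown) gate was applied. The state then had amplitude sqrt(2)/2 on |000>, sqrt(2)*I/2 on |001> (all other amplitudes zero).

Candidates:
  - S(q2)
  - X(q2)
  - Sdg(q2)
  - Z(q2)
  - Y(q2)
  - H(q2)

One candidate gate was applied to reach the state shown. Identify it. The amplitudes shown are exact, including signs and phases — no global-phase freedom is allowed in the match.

The applied gate was S(q2). Key observation: gates 2-5 undo each other exactly, leaving only the rest of the circuit to track.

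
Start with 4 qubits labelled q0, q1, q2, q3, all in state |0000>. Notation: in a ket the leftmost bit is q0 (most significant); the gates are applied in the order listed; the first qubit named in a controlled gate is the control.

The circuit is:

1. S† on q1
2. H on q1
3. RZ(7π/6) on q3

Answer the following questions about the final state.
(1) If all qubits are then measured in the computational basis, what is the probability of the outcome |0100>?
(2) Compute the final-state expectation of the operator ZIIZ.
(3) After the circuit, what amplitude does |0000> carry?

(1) The probability of measuring |0100> is 1/2.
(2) In the final state, ZIIZ has expectation 1.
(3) The amplitude on |0000> is -sqrt(2)*exp(5*I*pi/12)/2.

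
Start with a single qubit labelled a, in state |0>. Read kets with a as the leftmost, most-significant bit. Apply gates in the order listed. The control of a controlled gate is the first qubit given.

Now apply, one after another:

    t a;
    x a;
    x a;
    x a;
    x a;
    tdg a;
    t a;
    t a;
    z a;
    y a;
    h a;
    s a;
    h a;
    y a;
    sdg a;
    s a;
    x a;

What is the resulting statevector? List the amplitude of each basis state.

After the circuit, the state carries amplitude -1/2 + I/2 on |0>, 1/2 + I/2 on |1>. Key observation: gates 1-6 undo each other exactly, leaving only the rest of the circuit to track.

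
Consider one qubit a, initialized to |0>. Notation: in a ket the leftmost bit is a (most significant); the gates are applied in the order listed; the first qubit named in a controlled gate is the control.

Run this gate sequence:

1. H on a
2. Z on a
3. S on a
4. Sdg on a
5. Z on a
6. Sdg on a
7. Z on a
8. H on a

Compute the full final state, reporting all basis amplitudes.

The resulting statevector has amplitude 1/2 + I/2 on |0>, 1/2 - I/2 on |1>.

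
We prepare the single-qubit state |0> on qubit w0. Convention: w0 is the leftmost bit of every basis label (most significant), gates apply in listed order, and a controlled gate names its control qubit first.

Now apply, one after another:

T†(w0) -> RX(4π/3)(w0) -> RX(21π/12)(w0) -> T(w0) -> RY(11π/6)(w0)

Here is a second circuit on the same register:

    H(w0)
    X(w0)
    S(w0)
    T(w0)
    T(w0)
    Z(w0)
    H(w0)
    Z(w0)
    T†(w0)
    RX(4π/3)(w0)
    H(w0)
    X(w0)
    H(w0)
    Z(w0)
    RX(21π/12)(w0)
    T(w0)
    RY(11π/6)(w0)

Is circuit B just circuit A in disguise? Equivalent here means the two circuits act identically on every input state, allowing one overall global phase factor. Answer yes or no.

Yes — the two circuits implement the same unitary up to a global phase.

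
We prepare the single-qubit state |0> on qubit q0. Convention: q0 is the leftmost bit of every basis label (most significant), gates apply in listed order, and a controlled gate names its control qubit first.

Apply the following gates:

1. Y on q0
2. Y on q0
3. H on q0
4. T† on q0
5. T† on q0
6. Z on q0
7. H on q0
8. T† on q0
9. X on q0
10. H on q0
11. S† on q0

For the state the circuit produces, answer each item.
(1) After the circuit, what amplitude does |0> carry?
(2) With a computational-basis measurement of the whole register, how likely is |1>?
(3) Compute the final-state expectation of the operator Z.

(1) |0> carries amplitude sqrt(2)*(1 - exp(I*pi/4) - exp(3*I*pi/4) + I)/4 in the final state.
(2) Outcome |1> occurs with probability sqrt(2)/4 + 1/2.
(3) The expectation value of Z is -sqrt(2)/2.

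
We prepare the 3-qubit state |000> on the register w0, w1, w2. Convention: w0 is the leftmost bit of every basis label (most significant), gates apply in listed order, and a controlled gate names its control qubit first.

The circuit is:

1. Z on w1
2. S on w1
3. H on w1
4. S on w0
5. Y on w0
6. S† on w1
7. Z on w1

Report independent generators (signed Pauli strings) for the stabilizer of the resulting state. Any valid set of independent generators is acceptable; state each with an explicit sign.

One valid set of independent stabilizer generators is +IYI, -ZII, +IIZ (any independent generating set of the same group is equally correct).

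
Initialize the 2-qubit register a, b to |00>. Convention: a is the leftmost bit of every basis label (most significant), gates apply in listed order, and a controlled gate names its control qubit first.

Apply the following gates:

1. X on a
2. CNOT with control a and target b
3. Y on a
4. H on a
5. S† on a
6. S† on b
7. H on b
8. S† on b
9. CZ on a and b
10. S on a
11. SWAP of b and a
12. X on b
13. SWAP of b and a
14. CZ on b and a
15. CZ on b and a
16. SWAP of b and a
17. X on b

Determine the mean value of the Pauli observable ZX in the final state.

The expectation value of ZX is 1. Key observation: gates 12-17 undo each other exactly, leaving only the rest of the circuit to track.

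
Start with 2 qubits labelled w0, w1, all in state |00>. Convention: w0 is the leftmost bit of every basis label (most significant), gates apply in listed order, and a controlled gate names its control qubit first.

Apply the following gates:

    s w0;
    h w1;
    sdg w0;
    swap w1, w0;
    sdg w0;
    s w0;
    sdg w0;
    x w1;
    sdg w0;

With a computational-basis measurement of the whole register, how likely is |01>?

Outcome |01> occurs with probability 1/2. Key observation: steps 6-7 multiply out to the identity, so the circuit reduces to the remaining gates.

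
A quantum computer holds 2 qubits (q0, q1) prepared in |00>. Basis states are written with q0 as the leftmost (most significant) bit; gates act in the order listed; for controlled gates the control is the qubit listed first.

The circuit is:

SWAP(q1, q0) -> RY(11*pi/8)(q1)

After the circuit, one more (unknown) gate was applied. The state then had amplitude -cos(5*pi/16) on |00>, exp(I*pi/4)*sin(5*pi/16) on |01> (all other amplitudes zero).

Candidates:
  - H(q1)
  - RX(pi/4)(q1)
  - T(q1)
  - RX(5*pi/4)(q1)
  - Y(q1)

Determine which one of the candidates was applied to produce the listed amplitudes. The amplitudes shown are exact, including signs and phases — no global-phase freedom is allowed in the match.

The unique candidate consistent with the amplitudes is T(q1).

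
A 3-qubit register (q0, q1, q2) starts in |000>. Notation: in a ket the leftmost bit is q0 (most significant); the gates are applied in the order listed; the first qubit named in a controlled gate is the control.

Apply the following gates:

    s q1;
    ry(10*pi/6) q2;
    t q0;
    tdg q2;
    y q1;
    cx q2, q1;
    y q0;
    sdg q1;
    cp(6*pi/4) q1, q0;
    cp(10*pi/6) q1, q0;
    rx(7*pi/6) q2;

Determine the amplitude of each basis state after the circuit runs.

The final amplitudes are 0 on |000>, 0 on |001>, 0 on |010>, 0 on |011>, (sqrt(2) + sqrt(6))*exp(I*pi/4)/8 on |100>, (-sqrt(6) + sqrt(2))*exp(3*I*pi/4)/8 on |101>, (-3*sqrt(2) + sqrt(6))*exp(2*I*pi/3)/8 on |110>, (sqrt(6) + 3*sqrt(2))*exp(I*pi/6)/8 on |111>.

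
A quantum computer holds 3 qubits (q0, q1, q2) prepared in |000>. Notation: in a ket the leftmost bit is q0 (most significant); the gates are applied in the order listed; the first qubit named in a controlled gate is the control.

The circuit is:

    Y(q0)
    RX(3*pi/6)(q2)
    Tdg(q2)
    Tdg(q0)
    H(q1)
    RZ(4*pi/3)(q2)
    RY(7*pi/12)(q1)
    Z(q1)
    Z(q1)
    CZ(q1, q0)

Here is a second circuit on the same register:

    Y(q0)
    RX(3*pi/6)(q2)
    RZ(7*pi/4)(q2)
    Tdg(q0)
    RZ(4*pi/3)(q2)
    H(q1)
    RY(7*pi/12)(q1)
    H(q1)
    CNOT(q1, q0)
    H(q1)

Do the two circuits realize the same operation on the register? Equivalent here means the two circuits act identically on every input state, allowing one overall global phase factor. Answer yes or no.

No: there is an input state on which the two circuits produce genuinely different outputs (not merely differing by a phase).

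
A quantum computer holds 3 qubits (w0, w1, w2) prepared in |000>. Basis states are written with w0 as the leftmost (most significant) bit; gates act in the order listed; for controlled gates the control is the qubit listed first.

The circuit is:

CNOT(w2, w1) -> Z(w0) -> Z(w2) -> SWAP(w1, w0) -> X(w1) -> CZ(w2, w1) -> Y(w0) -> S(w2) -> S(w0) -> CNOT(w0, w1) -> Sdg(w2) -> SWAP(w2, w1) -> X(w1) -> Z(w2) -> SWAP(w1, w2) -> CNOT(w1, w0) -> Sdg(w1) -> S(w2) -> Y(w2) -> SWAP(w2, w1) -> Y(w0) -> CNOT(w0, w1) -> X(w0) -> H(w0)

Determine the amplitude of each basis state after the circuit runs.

The final amplitudes are sqrt(2)*I/2 on |000>, -sqrt(2)*I/2 on |100>, and 0 on every other basis state.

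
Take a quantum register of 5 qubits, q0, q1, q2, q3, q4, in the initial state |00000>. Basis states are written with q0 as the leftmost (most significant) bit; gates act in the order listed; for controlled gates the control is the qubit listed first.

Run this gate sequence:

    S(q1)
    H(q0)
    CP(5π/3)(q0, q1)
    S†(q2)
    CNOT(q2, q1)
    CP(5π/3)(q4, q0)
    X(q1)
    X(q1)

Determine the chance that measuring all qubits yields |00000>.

Outcome |00000> occurs with probability 1/2. Key observation: gates 7-8 undo each other exactly, leaving only the rest of the circuit to track.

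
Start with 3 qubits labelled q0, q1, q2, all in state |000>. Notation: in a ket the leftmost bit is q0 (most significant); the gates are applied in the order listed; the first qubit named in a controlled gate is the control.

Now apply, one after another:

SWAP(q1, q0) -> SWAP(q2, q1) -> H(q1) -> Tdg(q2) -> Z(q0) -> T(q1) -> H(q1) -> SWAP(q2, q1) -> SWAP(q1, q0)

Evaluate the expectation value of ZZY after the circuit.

The expectation value of ZZY is -sqrt(2)/2.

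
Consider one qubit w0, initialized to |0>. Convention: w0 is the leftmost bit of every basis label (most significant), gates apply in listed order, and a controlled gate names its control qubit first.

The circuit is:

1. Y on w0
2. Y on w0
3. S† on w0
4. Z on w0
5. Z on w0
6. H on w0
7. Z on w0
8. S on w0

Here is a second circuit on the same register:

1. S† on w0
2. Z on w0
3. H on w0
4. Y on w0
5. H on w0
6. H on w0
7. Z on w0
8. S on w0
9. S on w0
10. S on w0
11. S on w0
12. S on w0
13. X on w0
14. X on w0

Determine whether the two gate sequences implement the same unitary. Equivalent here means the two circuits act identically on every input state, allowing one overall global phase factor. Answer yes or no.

No, they are not equivalent — no single phase factor reconciles the two unitaries.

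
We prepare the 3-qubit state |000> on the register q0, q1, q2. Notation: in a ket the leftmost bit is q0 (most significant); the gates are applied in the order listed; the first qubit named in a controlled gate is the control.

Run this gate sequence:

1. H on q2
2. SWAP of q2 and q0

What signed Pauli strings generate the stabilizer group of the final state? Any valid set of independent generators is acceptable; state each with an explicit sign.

The final state is stabilized by the group generated by +XII, +IZI, +IIZ; other independent generating sets are equally valid.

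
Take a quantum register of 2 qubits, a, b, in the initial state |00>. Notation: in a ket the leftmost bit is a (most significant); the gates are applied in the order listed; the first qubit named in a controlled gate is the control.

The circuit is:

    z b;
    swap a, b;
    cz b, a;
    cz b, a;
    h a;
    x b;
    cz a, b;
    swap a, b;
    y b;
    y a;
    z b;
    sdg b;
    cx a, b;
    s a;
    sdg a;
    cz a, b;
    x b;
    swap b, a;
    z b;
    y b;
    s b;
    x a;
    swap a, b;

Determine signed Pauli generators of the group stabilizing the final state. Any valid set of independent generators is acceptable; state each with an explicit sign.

One valid set of independent stabilizer generators is +IY, -ZI (any independent generating set of the same group is equally correct).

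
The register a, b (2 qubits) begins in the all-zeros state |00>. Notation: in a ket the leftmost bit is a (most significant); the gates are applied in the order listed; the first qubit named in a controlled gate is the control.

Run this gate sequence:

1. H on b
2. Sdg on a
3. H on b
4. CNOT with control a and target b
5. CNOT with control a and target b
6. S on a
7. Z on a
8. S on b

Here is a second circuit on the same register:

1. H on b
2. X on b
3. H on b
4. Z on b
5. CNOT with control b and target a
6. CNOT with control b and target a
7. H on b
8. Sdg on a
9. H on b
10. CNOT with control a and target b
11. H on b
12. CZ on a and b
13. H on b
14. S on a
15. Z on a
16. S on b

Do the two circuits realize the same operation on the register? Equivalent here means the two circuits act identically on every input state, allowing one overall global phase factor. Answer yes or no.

Yes — the two circuits implement the same unitary up to a global phase.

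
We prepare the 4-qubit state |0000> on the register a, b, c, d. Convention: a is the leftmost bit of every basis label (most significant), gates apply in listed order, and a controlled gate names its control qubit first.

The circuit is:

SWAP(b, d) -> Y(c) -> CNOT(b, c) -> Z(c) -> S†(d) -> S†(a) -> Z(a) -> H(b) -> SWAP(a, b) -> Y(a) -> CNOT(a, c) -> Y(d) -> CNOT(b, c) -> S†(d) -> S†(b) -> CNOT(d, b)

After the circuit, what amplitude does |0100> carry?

The final state's coefficient on |0100> equals 0.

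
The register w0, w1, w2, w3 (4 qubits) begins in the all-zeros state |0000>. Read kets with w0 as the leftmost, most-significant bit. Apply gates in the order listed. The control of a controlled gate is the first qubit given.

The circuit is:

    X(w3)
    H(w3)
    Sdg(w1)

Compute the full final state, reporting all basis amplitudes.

The final amplitudes are sqrt(2)/2 on |0000>, -sqrt(2)/2 on |0001>, and 0 on every other basis state.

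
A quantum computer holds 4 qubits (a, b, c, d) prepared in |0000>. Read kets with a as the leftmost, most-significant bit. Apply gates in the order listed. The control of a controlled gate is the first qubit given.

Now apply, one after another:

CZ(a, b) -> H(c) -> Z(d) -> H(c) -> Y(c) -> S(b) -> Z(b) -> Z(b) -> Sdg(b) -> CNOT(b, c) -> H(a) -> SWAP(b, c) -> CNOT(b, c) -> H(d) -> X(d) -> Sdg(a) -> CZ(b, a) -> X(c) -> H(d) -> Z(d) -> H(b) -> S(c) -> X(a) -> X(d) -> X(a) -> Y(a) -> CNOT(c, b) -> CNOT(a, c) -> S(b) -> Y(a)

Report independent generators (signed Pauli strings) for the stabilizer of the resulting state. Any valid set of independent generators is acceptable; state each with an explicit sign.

One valid set of independent stabilizer generators is -XIYI, -IYII, -ZIZI, -IIIZ (any independent generating set of the same group is equally correct).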